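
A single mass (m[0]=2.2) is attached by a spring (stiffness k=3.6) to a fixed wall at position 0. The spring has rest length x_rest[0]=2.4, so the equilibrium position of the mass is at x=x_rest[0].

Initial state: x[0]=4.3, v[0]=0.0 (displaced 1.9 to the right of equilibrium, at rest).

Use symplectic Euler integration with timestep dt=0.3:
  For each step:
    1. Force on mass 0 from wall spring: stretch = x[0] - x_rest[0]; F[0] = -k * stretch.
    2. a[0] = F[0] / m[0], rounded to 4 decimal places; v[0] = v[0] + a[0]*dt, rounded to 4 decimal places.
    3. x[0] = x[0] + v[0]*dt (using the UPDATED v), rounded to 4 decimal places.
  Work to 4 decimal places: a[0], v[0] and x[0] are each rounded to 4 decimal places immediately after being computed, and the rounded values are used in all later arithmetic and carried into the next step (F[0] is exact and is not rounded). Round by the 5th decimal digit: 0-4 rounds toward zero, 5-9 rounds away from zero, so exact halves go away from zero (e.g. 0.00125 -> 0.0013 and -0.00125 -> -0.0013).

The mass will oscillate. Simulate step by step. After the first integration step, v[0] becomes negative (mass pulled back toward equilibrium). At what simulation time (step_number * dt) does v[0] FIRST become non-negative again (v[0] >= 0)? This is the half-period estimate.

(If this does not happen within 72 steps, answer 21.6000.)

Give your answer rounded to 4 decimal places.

Answer: 2.7000

Derivation:
Step 0: x=[4.3000] v=[0.0000]
Step 1: x=[4.0202] v=[-0.9327]
Step 2: x=[3.5018] v=[-1.7281]
Step 3: x=[2.8211] v=[-2.2690]
Step 4: x=[2.0784] v=[-2.4757]
Step 5: x=[1.3831] v=[-2.3178]
Step 6: x=[0.8375] v=[-1.8186]
Step 7: x=[0.5220] v=[-1.0516]
Step 8: x=[0.4831] v=[-0.1297]
Step 9: x=[0.7265] v=[0.8113]
First v>=0 after going negative at step 9, time=2.7000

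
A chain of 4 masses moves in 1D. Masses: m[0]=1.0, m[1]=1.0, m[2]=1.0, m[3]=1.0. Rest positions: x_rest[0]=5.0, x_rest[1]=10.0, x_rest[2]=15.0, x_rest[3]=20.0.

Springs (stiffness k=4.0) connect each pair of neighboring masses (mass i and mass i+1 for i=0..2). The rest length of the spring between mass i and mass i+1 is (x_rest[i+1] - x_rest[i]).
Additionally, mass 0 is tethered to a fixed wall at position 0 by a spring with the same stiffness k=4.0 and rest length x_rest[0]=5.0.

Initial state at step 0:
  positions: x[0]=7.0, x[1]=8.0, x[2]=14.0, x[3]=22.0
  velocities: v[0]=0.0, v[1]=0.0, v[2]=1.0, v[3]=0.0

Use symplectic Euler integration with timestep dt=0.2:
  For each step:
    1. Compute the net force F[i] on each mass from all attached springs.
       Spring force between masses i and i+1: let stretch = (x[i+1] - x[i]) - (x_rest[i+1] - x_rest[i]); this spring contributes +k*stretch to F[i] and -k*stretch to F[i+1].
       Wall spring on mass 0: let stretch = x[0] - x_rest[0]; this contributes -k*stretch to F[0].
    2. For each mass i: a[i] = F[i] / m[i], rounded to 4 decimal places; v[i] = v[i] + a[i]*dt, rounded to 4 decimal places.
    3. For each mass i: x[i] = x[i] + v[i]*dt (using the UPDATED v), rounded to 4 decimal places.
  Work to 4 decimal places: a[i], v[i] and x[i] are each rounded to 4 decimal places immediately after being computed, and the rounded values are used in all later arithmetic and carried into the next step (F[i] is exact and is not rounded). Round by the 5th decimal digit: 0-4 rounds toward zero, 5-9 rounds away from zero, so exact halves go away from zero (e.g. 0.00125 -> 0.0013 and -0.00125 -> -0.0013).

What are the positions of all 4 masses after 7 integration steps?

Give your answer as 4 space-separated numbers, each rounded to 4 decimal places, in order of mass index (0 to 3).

Step 0: x=[7.0000 8.0000 14.0000 22.0000] v=[0.0000 0.0000 1.0000 0.0000]
Step 1: x=[6.0400 8.8000 14.5200 21.5200] v=[-4.8000 4.0000 2.6000 -2.4000]
Step 2: x=[4.5552 10.0736 15.2448 20.7200] v=[-7.4240 6.3680 3.6240 -4.0000]
Step 3: x=[3.2245 11.2916 16.0182 19.8440] v=[-6.6534 6.0902 3.8672 -4.3802]
Step 4: x=[2.6686 11.9752 16.6475 19.1558] v=[-2.7793 3.4178 3.1466 -3.4408]
Step 5: x=[3.1748 11.9173 16.9306 18.8663] v=[2.5311 -0.2896 1.4154 -1.4474]
Step 6: x=[4.5719 11.2627 16.7213 19.0671] v=[6.9853 -3.2730 -1.0467 1.0040]
Step 7: x=[6.3080 10.4109 16.0139 19.6926] v=[8.6804 -4.2588 -3.5369 3.1274]

Answer: 6.3080 10.4109 16.0139 19.6926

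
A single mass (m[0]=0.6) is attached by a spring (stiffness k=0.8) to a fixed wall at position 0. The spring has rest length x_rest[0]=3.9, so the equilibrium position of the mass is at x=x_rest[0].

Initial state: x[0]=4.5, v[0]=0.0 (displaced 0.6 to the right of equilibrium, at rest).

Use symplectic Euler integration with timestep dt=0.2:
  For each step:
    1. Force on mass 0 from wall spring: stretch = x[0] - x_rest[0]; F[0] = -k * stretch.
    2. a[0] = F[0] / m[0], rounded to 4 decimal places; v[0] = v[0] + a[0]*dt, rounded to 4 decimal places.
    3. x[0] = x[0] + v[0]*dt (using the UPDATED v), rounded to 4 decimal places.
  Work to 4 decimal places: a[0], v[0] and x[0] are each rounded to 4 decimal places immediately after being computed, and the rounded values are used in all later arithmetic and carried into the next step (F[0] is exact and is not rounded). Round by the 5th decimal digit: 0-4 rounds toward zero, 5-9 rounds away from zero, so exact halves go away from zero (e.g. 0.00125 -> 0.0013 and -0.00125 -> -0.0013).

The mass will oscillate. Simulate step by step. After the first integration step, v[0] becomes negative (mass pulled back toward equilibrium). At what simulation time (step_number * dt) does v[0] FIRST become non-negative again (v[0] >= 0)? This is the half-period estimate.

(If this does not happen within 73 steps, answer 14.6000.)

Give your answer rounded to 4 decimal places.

Answer: 2.8000

Derivation:
Step 0: x=[4.5000] v=[0.0000]
Step 1: x=[4.4680] v=[-0.1600]
Step 2: x=[4.4057] v=[-0.3115]
Step 3: x=[4.3164] v=[-0.4464]
Step 4: x=[4.2049] v=[-0.5574]
Step 5: x=[4.0772] v=[-0.6387]
Step 6: x=[3.9400] v=[-0.6860]
Step 7: x=[3.8007] v=[-0.6967]
Step 8: x=[3.6667] v=[-0.6702]
Step 9: x=[3.5451] v=[-0.6080]
Step 10: x=[3.4424] v=[-0.5134]
Step 11: x=[3.3641] v=[-0.3914]
Step 12: x=[3.3144] v=[-0.2485]
Step 13: x=[3.2959] v=[-0.0923]
Step 14: x=[3.3097] v=[0.0688]
First v>=0 after going negative at step 14, time=2.8000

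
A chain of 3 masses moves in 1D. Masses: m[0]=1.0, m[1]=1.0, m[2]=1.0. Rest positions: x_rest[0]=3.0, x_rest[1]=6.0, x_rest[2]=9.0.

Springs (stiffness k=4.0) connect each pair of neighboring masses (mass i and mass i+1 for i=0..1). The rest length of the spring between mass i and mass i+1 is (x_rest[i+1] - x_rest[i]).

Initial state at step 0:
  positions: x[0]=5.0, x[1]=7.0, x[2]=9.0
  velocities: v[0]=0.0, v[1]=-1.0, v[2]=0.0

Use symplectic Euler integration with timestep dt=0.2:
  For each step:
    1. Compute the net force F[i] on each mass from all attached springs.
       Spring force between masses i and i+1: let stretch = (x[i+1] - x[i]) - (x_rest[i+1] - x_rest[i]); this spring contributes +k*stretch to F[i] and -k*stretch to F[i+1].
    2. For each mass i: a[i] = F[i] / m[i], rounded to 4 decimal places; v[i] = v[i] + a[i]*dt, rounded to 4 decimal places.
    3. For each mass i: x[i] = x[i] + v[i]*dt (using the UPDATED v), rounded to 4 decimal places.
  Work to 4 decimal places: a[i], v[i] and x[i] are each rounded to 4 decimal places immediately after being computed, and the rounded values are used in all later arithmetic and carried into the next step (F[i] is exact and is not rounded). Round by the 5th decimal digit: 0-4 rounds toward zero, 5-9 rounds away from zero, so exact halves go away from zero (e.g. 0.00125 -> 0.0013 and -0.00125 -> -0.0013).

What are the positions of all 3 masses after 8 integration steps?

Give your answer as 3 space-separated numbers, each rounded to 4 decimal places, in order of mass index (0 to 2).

Answer: 2.4264 6.5865 10.3873

Derivation:
Step 0: x=[5.0000 7.0000 9.0000] v=[0.0000 -1.0000 0.0000]
Step 1: x=[4.8400 6.8000 9.1600] v=[-0.8000 -1.0000 0.8000]
Step 2: x=[4.5136 6.6640 9.4224] v=[-1.6320 -0.6800 1.3120]
Step 3: x=[4.0513 6.6253 9.7235] v=[-2.3117 -0.1936 1.5053]
Step 4: x=[3.5208 6.6705 10.0088] v=[-2.6525 0.2258 1.4267]
Step 5: x=[3.0143 6.7458 10.2400] v=[-2.5327 0.3767 1.1561]
Step 6: x=[2.6248 6.7832 10.3921] v=[-1.9475 0.1869 0.7607]
Step 7: x=[2.4206 6.7327 10.4468] v=[-1.0208 -0.2527 0.2736]
Step 8: x=[2.4264 6.5865 10.3873] v=[0.0289 -0.7311 -0.2977]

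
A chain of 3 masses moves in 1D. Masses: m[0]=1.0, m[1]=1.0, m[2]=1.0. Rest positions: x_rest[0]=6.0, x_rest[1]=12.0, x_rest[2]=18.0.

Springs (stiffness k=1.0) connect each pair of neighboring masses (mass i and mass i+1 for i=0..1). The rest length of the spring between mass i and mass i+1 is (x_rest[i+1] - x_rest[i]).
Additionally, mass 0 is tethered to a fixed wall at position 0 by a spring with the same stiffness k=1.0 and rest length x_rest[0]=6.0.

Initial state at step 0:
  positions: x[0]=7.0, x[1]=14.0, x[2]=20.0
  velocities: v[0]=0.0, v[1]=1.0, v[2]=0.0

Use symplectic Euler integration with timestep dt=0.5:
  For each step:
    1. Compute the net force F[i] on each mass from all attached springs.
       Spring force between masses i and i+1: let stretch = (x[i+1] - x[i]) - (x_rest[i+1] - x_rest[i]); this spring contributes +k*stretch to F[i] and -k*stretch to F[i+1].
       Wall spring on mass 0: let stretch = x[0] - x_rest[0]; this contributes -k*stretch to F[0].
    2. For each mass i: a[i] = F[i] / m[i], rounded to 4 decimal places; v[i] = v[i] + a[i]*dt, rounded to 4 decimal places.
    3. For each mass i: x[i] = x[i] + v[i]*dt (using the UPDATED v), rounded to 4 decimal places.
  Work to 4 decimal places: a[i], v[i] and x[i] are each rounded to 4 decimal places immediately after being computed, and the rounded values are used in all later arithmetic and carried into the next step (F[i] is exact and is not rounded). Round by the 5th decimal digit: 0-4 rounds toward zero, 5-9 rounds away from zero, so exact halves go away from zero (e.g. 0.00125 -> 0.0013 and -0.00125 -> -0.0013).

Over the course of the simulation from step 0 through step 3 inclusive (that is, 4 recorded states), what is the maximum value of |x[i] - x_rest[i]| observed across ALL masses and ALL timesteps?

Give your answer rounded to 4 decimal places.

Step 0: x=[7.0000 14.0000 20.0000] v=[0.0000 1.0000 0.0000]
Step 1: x=[7.0000 14.2500 20.0000] v=[0.0000 0.5000 0.0000]
Step 2: x=[7.0625 14.1250 20.0625] v=[0.1250 -0.2500 0.1250]
Step 3: x=[7.1250 13.7188 20.1407] v=[0.1250 -0.8125 0.1563]
Max displacement = 2.2500

Answer: 2.2500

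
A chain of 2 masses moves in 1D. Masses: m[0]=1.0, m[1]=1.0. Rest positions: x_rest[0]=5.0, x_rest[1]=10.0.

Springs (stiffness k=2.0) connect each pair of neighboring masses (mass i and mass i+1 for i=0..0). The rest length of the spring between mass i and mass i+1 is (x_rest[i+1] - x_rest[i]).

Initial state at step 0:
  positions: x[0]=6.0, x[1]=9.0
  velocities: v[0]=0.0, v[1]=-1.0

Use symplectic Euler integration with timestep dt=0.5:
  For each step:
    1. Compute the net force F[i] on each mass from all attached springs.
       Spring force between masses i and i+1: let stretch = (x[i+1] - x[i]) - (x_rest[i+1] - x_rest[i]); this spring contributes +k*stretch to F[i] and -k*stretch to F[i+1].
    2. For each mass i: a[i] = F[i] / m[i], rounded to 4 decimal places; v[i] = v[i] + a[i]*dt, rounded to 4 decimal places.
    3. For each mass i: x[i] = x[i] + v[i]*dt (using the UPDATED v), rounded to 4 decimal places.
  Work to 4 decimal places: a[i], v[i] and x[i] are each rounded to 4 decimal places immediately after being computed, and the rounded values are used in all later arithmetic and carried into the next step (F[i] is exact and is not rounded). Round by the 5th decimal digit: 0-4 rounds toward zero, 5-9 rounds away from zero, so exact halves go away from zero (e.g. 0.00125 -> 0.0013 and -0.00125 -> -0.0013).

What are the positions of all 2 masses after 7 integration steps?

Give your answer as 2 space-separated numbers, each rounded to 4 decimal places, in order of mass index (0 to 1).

Step 0: x=[6.0000 9.0000] v=[0.0000 -1.0000]
Step 1: x=[5.0000 9.5000] v=[-2.0000 1.0000]
Step 2: x=[3.7500 10.2500] v=[-2.5000 1.5000]
Step 3: x=[3.2500 10.2500] v=[-1.0000 0.0000]
Step 4: x=[3.7500 9.2500] v=[1.0000 -2.0000]
Step 5: x=[4.5000 8.0000] v=[1.5000 -2.5000]
Step 6: x=[4.5000 7.5000] v=[0.0000 -1.0000]
Step 7: x=[3.5000 8.0000] v=[-2.0000 1.0000]

Answer: 3.5000 8.0000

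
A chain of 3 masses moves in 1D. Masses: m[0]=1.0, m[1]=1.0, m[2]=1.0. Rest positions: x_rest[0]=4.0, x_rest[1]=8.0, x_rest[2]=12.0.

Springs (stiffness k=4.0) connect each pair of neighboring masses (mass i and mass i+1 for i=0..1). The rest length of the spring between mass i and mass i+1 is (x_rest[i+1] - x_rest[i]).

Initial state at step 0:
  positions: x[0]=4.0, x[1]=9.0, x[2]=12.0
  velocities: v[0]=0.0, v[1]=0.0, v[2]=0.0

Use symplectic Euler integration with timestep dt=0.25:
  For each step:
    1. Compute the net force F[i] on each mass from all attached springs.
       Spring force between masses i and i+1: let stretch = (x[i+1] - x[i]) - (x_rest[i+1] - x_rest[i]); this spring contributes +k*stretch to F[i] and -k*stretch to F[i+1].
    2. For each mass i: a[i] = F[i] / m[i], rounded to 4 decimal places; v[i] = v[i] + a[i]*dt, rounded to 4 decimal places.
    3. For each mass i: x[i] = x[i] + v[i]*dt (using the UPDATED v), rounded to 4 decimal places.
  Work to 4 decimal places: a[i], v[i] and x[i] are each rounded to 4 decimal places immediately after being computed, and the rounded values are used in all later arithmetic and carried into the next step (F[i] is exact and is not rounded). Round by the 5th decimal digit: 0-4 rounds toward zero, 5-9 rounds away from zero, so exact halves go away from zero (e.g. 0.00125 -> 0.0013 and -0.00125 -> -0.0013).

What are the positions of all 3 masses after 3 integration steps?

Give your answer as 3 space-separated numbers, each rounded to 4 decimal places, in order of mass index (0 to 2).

Step 0: x=[4.0000 9.0000 12.0000] v=[0.0000 0.0000 0.0000]
Step 1: x=[4.2500 8.5000 12.2500] v=[1.0000 -2.0000 1.0000]
Step 2: x=[4.5625 7.8750 12.5625] v=[1.2500 -2.5000 1.2500]
Step 3: x=[4.7031 7.5938 12.7031] v=[0.5625 -1.1250 0.5625]

Answer: 4.7031 7.5938 12.7031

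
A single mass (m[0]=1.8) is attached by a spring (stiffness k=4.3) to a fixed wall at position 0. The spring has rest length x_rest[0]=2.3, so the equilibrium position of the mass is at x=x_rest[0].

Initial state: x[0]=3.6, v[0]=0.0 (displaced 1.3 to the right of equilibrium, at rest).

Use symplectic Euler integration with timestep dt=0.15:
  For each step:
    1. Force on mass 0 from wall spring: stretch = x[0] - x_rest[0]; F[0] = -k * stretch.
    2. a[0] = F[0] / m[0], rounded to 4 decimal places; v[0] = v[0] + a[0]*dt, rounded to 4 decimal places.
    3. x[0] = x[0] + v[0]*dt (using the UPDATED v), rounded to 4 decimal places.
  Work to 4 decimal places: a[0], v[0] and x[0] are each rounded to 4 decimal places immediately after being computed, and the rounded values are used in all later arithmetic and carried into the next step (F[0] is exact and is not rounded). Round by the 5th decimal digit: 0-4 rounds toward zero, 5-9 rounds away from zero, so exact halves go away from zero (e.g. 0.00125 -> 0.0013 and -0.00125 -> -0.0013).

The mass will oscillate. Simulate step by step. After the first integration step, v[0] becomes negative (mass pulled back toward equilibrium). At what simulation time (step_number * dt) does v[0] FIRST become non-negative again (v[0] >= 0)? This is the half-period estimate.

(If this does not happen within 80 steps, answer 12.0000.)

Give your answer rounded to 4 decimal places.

Answer: 2.1000

Derivation:
Step 0: x=[3.6000] v=[0.0000]
Step 1: x=[3.5301] v=[-0.4658]
Step 2: x=[3.3941] v=[-0.9066]
Step 3: x=[3.1993] v=[-1.2987]
Step 4: x=[2.9562] v=[-1.6209]
Step 5: x=[2.6778] v=[-1.8560]
Step 6: x=[2.3791] v=[-1.9914]
Step 7: x=[2.0761] v=[-2.0198]
Step 8: x=[1.7852] v=[-1.9396]
Step 9: x=[1.5219] v=[-1.7551]
Step 10: x=[1.3005] v=[-1.4763]
Step 11: x=[1.1328] v=[-1.1181]
Step 12: x=[1.0278] v=[-0.6999]
Step 13: x=[0.9912] v=[-0.2440]
Step 14: x=[1.0250] v=[0.2250]
First v>=0 after going negative at step 14, time=2.1000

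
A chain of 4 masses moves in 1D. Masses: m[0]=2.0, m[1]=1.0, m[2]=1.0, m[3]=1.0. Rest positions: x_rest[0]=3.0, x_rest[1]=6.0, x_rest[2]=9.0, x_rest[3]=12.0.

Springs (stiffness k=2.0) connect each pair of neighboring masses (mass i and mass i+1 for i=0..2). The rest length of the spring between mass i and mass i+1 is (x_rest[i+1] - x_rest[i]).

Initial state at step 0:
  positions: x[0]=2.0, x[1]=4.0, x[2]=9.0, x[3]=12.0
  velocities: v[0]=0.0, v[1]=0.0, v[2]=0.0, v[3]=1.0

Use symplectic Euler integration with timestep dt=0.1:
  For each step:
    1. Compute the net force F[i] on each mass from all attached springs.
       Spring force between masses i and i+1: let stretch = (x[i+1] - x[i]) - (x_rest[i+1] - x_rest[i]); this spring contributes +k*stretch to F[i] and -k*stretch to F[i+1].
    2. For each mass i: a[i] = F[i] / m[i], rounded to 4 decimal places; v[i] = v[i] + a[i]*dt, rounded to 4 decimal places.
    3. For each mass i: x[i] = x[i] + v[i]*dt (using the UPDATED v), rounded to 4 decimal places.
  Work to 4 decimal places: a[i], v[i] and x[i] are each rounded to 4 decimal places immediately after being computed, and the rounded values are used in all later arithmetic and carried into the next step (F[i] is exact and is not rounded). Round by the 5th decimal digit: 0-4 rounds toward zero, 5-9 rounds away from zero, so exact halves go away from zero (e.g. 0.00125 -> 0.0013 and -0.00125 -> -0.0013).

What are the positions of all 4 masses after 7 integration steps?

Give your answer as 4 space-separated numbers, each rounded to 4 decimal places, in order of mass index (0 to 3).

Step 0: x=[2.0000 4.0000 9.0000 12.0000] v=[0.0000 0.0000 0.0000 1.0000]
Step 1: x=[1.9900 4.0600 8.9600 12.1000] v=[-0.1000 0.6000 -0.4000 1.0000]
Step 2: x=[1.9707 4.1766 8.8848 12.1972] v=[-0.1930 1.1660 -0.7520 0.9720]
Step 3: x=[1.9435 4.3433 8.7817 12.2882] v=[-0.2724 1.6665 -1.0312 0.9095]
Step 4: x=[1.9103 4.5507 8.6599 12.3690] v=[-0.3324 2.0742 -1.2176 0.8082]
Step 5: x=[1.8735 4.7875 8.5301 12.4356] v=[-0.3684 2.3680 -1.2976 0.6664]
Step 6: x=[1.8358 5.0409 8.4036 12.4841] v=[-0.3770 2.5337 -1.2650 0.4853]
Step 7: x=[1.8002 5.2974 8.2915 12.5110] v=[-0.3565 2.5652 -1.1214 0.2692]

Answer: 1.8002 5.2974 8.2915 12.5110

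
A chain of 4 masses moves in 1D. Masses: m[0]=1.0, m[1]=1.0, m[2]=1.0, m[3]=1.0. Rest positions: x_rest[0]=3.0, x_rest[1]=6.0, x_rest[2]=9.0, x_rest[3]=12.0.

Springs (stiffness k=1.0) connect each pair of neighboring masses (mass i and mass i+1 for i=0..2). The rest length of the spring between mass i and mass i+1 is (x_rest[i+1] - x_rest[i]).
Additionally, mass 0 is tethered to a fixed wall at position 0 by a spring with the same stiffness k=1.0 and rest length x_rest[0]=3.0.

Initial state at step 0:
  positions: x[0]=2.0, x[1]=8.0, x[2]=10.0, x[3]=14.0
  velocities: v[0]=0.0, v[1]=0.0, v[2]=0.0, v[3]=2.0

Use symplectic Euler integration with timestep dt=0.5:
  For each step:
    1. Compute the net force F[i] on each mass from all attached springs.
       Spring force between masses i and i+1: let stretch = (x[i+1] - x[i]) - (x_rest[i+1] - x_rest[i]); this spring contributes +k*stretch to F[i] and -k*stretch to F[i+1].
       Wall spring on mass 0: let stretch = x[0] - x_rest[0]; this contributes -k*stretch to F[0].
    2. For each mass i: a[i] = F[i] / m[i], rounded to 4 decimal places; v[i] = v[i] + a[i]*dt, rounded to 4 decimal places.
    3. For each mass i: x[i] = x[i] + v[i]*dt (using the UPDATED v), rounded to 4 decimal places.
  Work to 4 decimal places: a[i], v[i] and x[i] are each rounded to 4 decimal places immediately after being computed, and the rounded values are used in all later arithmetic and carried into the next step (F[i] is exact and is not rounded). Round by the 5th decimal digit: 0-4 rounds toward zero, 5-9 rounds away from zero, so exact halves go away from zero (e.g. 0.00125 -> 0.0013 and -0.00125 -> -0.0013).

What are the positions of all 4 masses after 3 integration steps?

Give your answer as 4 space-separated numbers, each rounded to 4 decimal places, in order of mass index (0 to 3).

Answer: 4.8438 5.6719 11.5469 15.3750

Derivation:
Step 0: x=[2.0000 8.0000 10.0000 14.0000] v=[0.0000 0.0000 0.0000 2.0000]
Step 1: x=[3.0000 7.0000 10.5000 14.7500] v=[2.0000 -2.0000 1.0000 1.5000]
Step 2: x=[4.2500 5.8750 11.1875 15.1875] v=[2.5000 -2.2500 1.3750 0.8750]
Step 3: x=[4.8438 5.6719 11.5469 15.3750] v=[1.1875 -0.4063 0.7188 0.3750]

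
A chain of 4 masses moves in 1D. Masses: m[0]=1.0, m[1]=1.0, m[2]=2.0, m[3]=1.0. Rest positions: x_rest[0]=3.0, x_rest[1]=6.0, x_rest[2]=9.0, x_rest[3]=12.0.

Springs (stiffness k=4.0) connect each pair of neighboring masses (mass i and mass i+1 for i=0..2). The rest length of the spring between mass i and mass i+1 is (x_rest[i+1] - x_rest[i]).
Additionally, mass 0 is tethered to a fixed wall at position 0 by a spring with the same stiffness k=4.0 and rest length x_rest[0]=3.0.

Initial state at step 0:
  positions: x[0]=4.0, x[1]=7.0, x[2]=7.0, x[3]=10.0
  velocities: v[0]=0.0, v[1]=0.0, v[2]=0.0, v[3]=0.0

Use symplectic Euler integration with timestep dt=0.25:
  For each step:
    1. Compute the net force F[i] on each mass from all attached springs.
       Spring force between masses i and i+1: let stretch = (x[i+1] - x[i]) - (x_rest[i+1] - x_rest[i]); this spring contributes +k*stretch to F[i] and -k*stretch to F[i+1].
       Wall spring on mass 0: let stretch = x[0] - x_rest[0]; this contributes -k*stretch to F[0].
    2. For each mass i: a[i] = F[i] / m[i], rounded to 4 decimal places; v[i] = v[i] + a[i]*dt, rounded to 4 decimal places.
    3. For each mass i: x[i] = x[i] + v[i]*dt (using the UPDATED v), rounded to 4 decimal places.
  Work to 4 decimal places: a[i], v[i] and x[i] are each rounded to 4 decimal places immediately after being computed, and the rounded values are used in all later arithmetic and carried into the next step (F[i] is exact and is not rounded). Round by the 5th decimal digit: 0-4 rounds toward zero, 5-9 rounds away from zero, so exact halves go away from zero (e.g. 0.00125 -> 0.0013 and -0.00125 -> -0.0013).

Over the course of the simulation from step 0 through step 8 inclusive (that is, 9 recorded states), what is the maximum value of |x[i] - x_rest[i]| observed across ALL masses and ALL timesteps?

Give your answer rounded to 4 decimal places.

Step 0: x=[4.0000 7.0000 7.0000 10.0000] v=[0.0000 0.0000 0.0000 0.0000]
Step 1: x=[3.7500 6.2500 7.3750 10.0000] v=[-1.0000 -3.0000 1.5000 0.0000]
Step 2: x=[3.1875 5.1563 7.9375 10.0938] v=[-2.2500 -4.3750 2.2500 0.3750]
Step 3: x=[2.3203 4.2657 8.4219 10.3985] v=[-3.4687 -3.5626 1.9376 1.2187]
Step 4: x=[1.3594 3.9278 8.6339 10.9590] v=[-3.8436 -1.3518 0.8478 2.2421]
Step 5: x=[0.7008 4.1243 8.5482 11.6883] v=[-2.6346 0.7859 -0.3427 2.9170]
Step 6: x=[0.7228 4.5709 8.3021 12.3825] v=[0.0881 1.7863 -0.9846 2.7769]
Step 7: x=[1.5262 4.9883 8.0996 12.8066] v=[3.2134 1.6694 -0.8100 1.6965]
Step 8: x=[2.8135 5.3180 8.0966 12.8040] v=[5.1493 1.3186 -0.0122 -0.0105]
Max displacement = 2.2992

Answer: 2.2992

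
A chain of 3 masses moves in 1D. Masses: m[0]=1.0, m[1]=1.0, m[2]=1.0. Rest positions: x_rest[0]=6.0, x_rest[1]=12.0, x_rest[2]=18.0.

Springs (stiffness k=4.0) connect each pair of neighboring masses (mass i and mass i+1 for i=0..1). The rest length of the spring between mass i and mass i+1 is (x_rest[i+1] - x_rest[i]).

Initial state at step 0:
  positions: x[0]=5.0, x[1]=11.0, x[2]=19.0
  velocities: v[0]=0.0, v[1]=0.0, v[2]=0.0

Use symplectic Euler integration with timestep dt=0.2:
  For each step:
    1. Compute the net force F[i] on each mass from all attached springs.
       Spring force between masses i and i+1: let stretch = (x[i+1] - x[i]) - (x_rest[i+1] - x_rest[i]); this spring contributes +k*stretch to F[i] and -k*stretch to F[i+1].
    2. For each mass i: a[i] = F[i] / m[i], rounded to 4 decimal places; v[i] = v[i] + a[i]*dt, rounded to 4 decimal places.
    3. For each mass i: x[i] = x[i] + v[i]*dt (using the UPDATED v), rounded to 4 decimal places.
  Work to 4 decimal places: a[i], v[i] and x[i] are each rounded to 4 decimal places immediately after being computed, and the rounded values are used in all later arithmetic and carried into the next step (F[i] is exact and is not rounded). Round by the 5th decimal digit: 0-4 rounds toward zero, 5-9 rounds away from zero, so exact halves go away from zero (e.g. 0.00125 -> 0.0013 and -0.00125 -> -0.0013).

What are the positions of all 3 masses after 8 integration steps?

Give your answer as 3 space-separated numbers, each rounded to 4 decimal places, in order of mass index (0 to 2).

Step 0: x=[5.0000 11.0000 19.0000] v=[0.0000 0.0000 0.0000]
Step 1: x=[5.0000 11.3200 18.6800] v=[0.0000 1.6000 -1.6000]
Step 2: x=[5.0512 11.8064 18.1424] v=[0.2560 2.4320 -2.6880]
Step 3: x=[5.2232 12.2257 17.5510] v=[0.8602 2.0966 -2.9568]
Step 4: x=[5.5556 12.3767 17.0676] v=[1.6622 0.7548 -2.4170]
Step 5: x=[6.0194 12.1868 16.7937] v=[2.3191 -0.9494 -1.3697]
Step 6: x=[6.5100 11.7472 16.7427] v=[2.4530 -2.1978 -0.2552]
Step 7: x=[6.8786 11.2690 16.8524] v=[1.8428 -2.3912 0.5484]
Step 8: x=[6.9896 10.9816 17.0287] v=[0.5551 -1.4368 0.8817]

Answer: 6.9896 10.9816 17.0287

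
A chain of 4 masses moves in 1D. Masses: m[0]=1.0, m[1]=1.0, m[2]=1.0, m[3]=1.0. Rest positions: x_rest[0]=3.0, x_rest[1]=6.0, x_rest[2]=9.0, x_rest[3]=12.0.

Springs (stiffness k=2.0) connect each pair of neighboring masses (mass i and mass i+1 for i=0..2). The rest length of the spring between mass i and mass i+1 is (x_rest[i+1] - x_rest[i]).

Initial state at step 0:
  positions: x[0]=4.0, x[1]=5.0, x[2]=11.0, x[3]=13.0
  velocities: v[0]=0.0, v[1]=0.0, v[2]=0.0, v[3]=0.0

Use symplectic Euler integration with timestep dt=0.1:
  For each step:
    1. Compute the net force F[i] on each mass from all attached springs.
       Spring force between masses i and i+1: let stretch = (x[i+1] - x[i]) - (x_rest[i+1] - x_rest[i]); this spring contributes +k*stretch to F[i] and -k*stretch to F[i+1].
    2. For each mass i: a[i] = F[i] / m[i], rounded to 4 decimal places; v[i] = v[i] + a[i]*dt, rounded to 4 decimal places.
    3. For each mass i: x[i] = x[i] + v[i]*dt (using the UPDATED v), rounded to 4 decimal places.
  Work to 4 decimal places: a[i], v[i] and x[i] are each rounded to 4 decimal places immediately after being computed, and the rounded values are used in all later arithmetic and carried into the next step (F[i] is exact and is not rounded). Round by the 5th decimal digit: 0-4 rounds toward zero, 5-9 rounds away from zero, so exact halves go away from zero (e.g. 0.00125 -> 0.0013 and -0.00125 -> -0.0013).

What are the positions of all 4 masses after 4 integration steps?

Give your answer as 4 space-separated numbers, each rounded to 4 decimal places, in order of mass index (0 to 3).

Answer: 3.6407 5.9069 10.2813 13.1711

Derivation:
Step 0: x=[4.0000 5.0000 11.0000 13.0000] v=[0.0000 0.0000 0.0000 0.0000]
Step 1: x=[3.9600 5.1000 10.9200 13.0200] v=[-0.4000 1.0000 -0.8000 0.2000]
Step 2: x=[3.8828 5.2936 10.7656 13.0580] v=[-0.7720 1.9360 -1.5440 0.3800]
Step 3: x=[3.7738 5.5684 10.5476 13.1102] v=[-1.0898 2.7482 -2.1799 0.5215]
Step 4: x=[3.6407 5.9069 10.2813 13.1711] v=[-1.3309 3.3851 -2.6632 0.6090]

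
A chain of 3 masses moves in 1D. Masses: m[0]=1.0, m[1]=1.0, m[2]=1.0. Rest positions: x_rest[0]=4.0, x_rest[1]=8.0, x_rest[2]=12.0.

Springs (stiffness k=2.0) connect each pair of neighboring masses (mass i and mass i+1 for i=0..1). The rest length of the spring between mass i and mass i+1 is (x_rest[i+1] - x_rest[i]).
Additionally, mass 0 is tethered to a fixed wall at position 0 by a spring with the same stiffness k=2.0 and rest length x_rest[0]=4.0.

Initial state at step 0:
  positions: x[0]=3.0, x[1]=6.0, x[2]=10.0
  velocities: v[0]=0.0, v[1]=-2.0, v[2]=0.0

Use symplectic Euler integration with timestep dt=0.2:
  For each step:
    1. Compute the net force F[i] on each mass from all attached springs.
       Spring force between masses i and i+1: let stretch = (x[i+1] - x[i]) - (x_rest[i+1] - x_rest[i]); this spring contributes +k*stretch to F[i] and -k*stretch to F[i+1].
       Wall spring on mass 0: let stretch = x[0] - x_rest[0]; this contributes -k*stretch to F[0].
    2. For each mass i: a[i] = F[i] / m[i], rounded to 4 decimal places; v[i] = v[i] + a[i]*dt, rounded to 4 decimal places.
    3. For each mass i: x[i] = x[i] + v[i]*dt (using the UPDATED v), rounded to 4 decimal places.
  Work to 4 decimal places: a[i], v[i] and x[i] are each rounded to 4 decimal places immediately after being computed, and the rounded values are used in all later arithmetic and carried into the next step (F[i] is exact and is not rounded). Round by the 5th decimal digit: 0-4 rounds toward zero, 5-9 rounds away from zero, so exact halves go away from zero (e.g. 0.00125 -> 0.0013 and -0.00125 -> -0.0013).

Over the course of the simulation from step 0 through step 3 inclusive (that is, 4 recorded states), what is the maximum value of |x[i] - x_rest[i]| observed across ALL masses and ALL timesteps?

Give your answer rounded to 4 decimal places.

Answer: 2.5403

Derivation:
Step 0: x=[3.0000 6.0000 10.0000] v=[0.0000 -2.0000 0.0000]
Step 1: x=[3.0000 5.6800 10.0000] v=[0.0000 -1.6000 0.0000]
Step 2: x=[2.9744 5.4912 9.9744] v=[-0.1280 -0.9440 -0.1280]
Step 3: x=[2.9122 5.4597 9.9101] v=[-0.3110 -0.1574 -0.3213]
Max displacement = 2.5403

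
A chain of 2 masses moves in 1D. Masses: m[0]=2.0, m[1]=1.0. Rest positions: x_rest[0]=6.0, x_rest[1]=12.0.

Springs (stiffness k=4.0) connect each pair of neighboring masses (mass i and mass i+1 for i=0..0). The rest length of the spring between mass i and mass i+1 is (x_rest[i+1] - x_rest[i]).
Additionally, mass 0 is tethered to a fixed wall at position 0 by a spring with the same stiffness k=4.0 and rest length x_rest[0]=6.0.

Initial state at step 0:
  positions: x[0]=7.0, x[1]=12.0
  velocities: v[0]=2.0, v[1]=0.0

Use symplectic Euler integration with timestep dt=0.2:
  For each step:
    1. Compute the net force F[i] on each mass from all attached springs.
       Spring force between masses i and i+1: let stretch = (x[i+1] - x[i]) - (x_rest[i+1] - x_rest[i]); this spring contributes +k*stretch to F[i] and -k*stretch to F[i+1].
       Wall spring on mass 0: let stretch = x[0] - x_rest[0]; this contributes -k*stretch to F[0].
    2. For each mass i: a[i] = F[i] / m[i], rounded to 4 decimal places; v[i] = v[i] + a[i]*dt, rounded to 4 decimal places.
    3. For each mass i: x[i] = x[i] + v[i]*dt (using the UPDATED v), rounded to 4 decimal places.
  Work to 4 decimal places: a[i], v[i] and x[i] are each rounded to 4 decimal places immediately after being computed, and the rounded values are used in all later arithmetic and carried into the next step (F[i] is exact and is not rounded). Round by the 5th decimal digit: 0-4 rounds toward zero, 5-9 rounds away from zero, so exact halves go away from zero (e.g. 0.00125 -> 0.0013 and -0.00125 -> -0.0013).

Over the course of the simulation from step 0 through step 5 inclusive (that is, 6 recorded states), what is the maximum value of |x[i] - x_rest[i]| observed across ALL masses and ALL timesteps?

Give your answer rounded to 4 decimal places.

Answer: 1.8693

Derivation:
Step 0: x=[7.0000 12.0000] v=[2.0000 0.0000]
Step 1: x=[7.2400 12.1600] v=[1.2000 0.8000]
Step 2: x=[7.2944 12.4928] v=[0.2720 1.6640]
Step 3: x=[7.1811 12.9539] v=[-0.5664 2.3053]
Step 4: x=[6.9552 13.4513] v=[-1.1297 2.4871]
Step 5: x=[6.6925 13.8693] v=[-1.3133 2.0902]
Max displacement = 1.8693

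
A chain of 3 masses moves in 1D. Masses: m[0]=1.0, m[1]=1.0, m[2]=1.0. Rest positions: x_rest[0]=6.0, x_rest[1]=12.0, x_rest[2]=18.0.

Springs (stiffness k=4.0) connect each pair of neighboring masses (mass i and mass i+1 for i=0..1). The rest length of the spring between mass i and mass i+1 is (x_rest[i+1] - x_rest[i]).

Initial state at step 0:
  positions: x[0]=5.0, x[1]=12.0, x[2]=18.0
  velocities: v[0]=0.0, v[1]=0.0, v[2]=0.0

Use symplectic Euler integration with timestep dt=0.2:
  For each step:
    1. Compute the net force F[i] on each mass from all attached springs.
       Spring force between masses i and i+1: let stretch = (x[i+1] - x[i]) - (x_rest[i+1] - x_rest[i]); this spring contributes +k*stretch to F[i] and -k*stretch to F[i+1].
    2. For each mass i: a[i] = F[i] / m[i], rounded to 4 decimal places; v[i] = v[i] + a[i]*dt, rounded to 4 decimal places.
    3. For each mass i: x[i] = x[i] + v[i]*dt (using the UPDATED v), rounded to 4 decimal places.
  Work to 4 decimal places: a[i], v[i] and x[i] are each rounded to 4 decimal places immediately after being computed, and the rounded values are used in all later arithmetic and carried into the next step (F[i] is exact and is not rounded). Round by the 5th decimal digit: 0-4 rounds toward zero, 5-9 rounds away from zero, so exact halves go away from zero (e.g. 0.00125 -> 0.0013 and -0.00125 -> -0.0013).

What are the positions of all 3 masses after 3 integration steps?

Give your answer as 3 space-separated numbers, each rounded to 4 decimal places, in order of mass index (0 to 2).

Step 0: x=[5.0000 12.0000 18.0000] v=[0.0000 0.0000 0.0000]
Step 1: x=[5.1600 11.8400 18.0000] v=[0.8000 -0.8000 0.0000]
Step 2: x=[5.4288 11.5968 17.9744] v=[1.3440 -1.2160 -0.1280]
Step 3: x=[5.7245 11.3871 17.8884] v=[1.4784 -1.0483 -0.4301]

Answer: 5.7245 11.3871 17.8884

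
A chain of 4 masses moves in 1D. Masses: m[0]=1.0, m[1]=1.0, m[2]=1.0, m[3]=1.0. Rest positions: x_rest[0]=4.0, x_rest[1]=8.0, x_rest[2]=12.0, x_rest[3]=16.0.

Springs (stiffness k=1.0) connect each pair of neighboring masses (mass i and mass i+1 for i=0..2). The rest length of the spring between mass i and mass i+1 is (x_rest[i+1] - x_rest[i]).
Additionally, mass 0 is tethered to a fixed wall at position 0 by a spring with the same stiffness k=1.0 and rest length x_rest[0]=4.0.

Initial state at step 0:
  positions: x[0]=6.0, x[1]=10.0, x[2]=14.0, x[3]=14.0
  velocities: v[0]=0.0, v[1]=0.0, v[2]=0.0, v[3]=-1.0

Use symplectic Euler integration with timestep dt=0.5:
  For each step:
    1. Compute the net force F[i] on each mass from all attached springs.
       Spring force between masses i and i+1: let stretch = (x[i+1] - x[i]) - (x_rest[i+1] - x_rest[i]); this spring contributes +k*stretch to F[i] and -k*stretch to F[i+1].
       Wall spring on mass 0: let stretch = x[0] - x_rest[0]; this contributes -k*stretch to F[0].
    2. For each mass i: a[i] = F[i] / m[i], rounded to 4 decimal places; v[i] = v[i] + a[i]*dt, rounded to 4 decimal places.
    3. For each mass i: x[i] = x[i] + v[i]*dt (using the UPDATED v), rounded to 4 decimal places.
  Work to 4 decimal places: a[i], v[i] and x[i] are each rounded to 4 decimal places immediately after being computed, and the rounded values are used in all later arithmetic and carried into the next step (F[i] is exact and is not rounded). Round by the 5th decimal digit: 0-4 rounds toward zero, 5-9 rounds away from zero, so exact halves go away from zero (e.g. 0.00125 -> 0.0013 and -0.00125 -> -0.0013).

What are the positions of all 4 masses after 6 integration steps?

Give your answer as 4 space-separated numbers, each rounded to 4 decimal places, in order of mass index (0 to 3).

Step 0: x=[6.0000 10.0000 14.0000 14.0000] v=[0.0000 0.0000 0.0000 -1.0000]
Step 1: x=[5.5000 10.0000 13.0000 14.5000] v=[-1.0000 0.0000 -2.0000 1.0000]
Step 2: x=[4.7500 9.6250 11.6250 15.6250] v=[-1.5000 -0.7500 -2.7500 2.2500]
Step 3: x=[4.0313 8.5313 10.7500 16.7500] v=[-1.4375 -2.1875 -1.7500 2.2500]
Step 4: x=[3.4297 6.8672 10.8204 17.3750] v=[-1.2032 -3.3282 0.1407 1.2500]
Step 5: x=[2.8301 5.3320 11.5411 17.3614] v=[-1.1993 -3.0704 1.4414 -0.0273]
Step 6: x=[2.1484 4.7236 12.1646 16.8927] v=[-1.3634 -1.2168 1.2470 -0.9375]

Answer: 2.1484 4.7236 12.1646 16.8927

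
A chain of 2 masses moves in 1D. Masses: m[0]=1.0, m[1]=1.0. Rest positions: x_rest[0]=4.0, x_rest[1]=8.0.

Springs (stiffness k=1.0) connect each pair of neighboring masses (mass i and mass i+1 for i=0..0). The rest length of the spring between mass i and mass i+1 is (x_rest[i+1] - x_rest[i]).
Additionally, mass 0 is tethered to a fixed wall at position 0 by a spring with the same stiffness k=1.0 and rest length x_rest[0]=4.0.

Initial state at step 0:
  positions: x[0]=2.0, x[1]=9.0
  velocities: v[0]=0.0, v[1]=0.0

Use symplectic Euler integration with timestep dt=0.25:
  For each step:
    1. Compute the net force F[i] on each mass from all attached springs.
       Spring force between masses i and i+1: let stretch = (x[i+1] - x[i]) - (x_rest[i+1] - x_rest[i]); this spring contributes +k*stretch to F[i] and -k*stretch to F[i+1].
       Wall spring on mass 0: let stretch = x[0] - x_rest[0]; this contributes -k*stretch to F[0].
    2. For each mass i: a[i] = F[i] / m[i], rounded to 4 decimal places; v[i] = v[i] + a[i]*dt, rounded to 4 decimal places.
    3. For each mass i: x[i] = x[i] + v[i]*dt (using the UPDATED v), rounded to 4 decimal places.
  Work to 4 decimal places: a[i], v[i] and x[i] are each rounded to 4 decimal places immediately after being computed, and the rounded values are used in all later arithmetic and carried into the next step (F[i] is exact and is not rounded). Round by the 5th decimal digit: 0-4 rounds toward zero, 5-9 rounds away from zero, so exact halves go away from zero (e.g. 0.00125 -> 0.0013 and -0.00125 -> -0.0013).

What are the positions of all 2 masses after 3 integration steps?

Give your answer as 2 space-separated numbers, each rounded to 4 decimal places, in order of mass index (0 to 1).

Answer: 3.6294 8.0262

Derivation:
Step 0: x=[2.0000 9.0000] v=[0.0000 0.0000]
Step 1: x=[2.3125 8.8125] v=[1.2500 -0.7500]
Step 2: x=[2.8867 8.4688] v=[2.2969 -1.3750]
Step 3: x=[3.6294 8.0262] v=[2.9708 -1.7705]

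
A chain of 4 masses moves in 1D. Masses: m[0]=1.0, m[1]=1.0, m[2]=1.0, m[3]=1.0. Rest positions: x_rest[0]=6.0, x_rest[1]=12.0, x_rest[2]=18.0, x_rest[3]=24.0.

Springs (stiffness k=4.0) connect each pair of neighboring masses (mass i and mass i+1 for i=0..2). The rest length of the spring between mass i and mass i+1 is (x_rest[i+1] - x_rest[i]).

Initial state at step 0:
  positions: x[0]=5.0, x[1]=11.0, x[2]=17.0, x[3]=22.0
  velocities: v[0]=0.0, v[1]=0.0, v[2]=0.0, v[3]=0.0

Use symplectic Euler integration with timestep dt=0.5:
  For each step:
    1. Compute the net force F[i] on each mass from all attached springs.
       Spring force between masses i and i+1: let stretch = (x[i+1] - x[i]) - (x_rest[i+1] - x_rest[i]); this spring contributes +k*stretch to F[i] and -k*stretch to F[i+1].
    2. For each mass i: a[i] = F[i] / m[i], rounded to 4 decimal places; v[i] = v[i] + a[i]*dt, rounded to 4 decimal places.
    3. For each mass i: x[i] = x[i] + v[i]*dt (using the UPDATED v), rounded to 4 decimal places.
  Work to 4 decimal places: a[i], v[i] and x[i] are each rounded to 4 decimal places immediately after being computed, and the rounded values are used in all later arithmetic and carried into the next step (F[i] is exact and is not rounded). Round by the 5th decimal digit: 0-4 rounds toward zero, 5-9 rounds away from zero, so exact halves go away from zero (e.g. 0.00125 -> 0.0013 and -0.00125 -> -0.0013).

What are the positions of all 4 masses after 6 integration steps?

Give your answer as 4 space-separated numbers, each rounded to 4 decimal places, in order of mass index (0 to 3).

Answer: 5.0000 11.0000 16.0000 23.0000

Derivation:
Step 0: x=[5.0000 11.0000 17.0000 22.0000] v=[0.0000 0.0000 0.0000 0.0000]
Step 1: x=[5.0000 11.0000 16.0000 23.0000] v=[0.0000 0.0000 -2.0000 2.0000]
Step 2: x=[5.0000 10.0000 17.0000 23.0000] v=[0.0000 -2.0000 2.0000 0.0000]
Step 3: x=[4.0000 11.0000 17.0000 23.0000] v=[-2.0000 2.0000 0.0000 0.0000]
Step 4: x=[4.0000 11.0000 17.0000 23.0000] v=[0.0000 0.0000 0.0000 0.0000]
Step 5: x=[5.0000 10.0000 17.0000 23.0000] v=[2.0000 -2.0000 0.0000 0.0000]
Step 6: x=[5.0000 11.0000 16.0000 23.0000] v=[0.0000 2.0000 -2.0000 0.0000]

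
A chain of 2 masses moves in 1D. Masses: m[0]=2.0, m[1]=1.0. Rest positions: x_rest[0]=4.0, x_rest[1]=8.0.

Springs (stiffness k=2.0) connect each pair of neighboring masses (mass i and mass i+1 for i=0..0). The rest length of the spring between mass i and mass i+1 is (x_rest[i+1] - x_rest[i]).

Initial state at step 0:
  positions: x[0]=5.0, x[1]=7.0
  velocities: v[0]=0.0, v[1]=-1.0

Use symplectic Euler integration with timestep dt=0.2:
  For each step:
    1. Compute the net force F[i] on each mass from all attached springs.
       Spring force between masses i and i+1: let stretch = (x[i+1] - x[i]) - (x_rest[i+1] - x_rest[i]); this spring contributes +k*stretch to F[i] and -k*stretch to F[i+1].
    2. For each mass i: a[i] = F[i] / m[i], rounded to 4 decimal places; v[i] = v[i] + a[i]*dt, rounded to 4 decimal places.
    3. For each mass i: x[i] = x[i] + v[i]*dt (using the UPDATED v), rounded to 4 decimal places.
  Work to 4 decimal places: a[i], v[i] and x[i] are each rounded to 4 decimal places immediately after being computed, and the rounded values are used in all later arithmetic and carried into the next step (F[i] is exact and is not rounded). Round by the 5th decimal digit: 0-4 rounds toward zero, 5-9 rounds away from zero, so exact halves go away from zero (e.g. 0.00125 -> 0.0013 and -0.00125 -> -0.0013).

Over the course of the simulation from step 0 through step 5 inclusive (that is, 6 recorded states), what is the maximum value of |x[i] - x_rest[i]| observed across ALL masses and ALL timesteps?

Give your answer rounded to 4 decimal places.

Answer: 1.0400

Derivation:
Step 0: x=[5.0000 7.0000] v=[0.0000 -1.0000]
Step 1: x=[4.9200 6.9600] v=[-0.4000 -0.2000]
Step 2: x=[4.7616 7.0768] v=[-0.7920 0.5840]
Step 3: x=[4.5358 7.3284] v=[-1.1290 1.2579]
Step 4: x=[4.2617 7.6766] v=[-1.3705 1.7409]
Step 5: x=[3.9642 8.0716] v=[-1.4875 1.9749]
Max displacement = 1.0400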